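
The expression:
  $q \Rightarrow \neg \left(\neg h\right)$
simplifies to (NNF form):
$h \vee \neg q$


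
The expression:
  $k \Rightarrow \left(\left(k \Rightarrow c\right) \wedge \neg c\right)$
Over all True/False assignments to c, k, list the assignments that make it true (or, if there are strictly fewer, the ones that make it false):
is true only for:
  c=False, k=False;
  c=True, k=False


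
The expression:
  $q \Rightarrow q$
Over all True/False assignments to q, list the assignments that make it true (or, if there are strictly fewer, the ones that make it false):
is always true.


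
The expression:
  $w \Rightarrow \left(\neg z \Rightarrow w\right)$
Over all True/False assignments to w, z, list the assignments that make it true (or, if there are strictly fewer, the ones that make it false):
is always true.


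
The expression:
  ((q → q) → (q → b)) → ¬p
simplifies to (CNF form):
(q ∨ ¬p) ∧ (¬b ∨ ¬p)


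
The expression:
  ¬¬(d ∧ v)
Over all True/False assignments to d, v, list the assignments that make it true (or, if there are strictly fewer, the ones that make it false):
is true only for:
  d=True, v=True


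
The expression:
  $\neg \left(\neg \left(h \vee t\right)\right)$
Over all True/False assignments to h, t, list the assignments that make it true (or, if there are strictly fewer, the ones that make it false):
is false only for:
  h=False, t=False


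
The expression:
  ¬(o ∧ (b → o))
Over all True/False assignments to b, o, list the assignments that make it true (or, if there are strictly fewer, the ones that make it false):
is true only for:
  b=False, o=False;
  b=True, o=False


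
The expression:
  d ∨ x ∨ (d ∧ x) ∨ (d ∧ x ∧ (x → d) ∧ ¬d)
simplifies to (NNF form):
d ∨ x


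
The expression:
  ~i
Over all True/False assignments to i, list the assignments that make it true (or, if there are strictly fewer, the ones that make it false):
is true only for:
  i=False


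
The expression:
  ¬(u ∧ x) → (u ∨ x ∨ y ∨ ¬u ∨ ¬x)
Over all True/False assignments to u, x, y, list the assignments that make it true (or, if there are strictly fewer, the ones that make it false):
is always true.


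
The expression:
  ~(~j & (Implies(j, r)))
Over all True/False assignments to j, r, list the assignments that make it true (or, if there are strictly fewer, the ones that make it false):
is true only for:
  j=True, r=False;
  j=True, r=True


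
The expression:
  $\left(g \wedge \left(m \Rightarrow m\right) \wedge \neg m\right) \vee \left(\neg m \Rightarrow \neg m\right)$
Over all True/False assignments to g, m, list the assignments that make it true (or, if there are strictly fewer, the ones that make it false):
is always true.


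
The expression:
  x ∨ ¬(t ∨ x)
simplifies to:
x ∨ ¬t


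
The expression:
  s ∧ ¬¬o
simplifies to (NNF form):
o ∧ s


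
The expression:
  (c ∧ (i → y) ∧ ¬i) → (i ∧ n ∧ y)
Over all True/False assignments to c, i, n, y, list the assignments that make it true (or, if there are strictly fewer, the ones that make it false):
is false only for:
  c=True, i=False, n=False, y=False;
  c=True, i=False, n=False, y=True;
  c=True, i=False, n=True, y=False;
  c=True, i=False, n=True, y=True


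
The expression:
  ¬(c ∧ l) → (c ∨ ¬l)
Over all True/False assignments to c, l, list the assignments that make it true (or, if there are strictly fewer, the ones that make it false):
is false only for:
  c=False, l=True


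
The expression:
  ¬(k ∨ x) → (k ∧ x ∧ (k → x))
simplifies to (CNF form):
k ∨ x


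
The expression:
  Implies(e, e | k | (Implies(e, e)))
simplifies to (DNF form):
True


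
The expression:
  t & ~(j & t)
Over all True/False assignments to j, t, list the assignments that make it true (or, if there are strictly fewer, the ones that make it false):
is true only for:
  j=False, t=True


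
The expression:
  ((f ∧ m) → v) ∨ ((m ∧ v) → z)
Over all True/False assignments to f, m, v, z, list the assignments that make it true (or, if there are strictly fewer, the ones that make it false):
is always true.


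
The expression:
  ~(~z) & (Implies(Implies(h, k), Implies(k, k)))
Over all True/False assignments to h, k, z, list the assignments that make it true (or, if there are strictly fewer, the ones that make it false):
is true only for:
  h=False, k=False, z=True;
  h=False, k=True, z=True;
  h=True, k=False, z=True;
  h=True, k=True, z=True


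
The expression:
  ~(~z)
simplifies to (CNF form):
z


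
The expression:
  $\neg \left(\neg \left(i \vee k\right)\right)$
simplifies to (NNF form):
$i \vee k$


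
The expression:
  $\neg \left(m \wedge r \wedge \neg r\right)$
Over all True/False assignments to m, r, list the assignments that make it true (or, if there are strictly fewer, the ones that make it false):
is always true.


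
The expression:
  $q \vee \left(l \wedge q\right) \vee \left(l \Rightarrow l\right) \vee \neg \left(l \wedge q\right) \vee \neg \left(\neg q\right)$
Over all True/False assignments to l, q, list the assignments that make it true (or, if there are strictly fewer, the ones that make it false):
is always true.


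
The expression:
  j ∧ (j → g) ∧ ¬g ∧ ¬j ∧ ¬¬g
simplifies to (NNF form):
False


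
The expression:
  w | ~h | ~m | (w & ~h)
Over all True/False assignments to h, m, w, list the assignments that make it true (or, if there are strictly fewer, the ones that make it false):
is false only for:
  h=True, m=True, w=False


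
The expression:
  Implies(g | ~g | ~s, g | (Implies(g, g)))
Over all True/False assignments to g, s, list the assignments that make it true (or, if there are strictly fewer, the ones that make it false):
is always true.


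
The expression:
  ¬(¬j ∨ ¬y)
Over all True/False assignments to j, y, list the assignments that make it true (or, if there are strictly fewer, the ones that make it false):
is true only for:
  j=True, y=True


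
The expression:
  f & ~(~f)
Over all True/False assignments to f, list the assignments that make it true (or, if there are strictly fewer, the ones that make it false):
is true only for:
  f=True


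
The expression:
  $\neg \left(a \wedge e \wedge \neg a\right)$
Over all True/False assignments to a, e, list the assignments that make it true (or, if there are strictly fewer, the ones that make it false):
is always true.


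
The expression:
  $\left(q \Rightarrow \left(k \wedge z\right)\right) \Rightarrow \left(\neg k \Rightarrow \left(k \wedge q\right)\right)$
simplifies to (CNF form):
$k \vee q$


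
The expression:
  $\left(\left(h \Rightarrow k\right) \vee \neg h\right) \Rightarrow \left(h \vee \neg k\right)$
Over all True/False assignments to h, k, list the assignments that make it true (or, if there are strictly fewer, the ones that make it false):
is false only for:
  h=False, k=True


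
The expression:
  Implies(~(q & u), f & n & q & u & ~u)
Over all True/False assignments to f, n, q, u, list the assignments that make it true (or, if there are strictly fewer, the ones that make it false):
is true only for:
  f=False, n=False, q=True, u=True;
  f=False, n=True, q=True, u=True;
  f=True, n=False, q=True, u=True;
  f=True, n=True, q=True, u=True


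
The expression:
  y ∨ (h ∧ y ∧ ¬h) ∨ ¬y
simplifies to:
True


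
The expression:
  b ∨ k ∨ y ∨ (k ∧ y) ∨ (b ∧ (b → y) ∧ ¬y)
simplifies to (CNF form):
b ∨ k ∨ y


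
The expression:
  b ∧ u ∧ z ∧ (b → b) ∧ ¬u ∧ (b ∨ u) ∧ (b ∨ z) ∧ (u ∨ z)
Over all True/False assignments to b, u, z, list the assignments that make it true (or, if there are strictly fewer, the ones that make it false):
is never true.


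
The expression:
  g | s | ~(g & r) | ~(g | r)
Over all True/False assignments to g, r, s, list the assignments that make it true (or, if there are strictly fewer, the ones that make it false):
is always true.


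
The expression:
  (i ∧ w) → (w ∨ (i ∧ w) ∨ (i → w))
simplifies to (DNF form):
True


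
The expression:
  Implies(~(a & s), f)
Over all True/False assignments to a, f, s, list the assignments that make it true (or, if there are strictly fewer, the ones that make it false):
is false only for:
  a=False, f=False, s=False;
  a=False, f=False, s=True;
  a=True, f=False, s=False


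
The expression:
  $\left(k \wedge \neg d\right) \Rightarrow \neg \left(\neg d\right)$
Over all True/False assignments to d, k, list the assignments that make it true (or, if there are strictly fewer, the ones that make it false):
is false only for:
  d=False, k=True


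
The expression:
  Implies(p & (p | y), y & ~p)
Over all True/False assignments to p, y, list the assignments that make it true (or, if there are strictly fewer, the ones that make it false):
is true only for:
  p=False, y=False;
  p=False, y=True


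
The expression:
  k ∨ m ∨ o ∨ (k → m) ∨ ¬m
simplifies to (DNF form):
True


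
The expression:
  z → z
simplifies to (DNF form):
True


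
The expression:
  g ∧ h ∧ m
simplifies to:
g ∧ h ∧ m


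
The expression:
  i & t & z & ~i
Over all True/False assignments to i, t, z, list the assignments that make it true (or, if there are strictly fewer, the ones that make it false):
is never true.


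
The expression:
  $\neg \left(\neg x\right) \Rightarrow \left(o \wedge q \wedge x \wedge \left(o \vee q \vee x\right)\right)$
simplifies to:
$\left(o \wedge q\right) \vee \neg x$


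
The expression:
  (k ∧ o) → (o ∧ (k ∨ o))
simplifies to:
True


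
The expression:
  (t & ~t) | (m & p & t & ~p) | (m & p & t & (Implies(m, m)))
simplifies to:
m & p & t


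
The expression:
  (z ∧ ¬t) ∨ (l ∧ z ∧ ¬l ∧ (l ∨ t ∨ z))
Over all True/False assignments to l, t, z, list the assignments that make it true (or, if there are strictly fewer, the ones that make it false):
is true only for:
  l=False, t=False, z=True;
  l=True, t=False, z=True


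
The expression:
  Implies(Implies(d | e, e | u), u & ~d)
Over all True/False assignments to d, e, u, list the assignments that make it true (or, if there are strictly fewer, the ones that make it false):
is true only for:
  d=False, e=False, u=True;
  d=False, e=True, u=True;
  d=True, e=False, u=False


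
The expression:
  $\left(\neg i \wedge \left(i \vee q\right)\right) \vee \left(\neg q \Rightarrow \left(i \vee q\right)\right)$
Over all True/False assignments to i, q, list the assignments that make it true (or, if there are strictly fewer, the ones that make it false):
is false only for:
  i=False, q=False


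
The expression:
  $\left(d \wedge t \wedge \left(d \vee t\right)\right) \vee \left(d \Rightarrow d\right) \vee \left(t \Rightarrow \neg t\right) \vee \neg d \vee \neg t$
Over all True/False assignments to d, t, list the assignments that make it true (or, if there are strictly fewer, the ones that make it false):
is always true.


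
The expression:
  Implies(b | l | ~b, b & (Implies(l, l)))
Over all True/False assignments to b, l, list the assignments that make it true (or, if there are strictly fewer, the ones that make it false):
is true only for:
  b=True, l=False;
  b=True, l=True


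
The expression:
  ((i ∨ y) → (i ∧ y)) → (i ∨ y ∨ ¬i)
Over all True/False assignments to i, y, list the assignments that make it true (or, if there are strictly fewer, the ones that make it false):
is always true.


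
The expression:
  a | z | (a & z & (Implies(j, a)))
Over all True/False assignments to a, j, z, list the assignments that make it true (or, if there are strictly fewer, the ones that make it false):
is false only for:
  a=False, j=False, z=False;
  a=False, j=True, z=False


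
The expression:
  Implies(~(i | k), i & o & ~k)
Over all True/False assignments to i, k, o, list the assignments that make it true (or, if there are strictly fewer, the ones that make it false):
is false only for:
  i=False, k=False, o=False;
  i=False, k=False, o=True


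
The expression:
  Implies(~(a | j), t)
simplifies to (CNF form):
a | j | t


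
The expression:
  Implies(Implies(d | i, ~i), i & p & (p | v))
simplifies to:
i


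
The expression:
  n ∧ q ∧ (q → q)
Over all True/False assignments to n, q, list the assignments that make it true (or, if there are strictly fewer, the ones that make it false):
is true only for:
  n=True, q=True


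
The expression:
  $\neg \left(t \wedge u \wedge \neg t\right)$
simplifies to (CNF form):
$\text{True}$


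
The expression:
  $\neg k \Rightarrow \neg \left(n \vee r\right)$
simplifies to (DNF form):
$k \vee \left(\neg n \wedge \neg r\right)$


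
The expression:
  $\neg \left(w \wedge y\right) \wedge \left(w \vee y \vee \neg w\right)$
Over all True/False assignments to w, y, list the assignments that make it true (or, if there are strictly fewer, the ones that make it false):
is false only for:
  w=True, y=True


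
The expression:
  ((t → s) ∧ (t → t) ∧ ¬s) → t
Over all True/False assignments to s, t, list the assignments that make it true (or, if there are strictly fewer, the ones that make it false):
is false only for:
  s=False, t=False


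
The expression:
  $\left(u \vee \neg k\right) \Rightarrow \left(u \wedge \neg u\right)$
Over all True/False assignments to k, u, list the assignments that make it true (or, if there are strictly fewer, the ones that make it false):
is true only for:
  k=True, u=False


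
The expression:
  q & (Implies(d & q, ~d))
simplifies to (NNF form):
q & ~d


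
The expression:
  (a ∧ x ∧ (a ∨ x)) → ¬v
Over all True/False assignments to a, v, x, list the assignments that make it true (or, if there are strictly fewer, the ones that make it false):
is false only for:
  a=True, v=True, x=True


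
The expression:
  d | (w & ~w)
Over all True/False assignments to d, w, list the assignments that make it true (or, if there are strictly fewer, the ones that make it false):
is true only for:
  d=True, w=False;
  d=True, w=True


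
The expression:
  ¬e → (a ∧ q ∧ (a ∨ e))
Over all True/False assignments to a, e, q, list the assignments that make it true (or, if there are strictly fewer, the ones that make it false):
is false only for:
  a=False, e=False, q=False;
  a=False, e=False, q=True;
  a=True, e=False, q=False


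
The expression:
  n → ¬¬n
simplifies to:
True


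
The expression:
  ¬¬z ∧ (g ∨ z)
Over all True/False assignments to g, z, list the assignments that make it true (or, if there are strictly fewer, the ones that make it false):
is true only for:
  g=False, z=True;
  g=True, z=True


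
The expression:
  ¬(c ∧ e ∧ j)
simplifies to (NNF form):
¬c ∨ ¬e ∨ ¬j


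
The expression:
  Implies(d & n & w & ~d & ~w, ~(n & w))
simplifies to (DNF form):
True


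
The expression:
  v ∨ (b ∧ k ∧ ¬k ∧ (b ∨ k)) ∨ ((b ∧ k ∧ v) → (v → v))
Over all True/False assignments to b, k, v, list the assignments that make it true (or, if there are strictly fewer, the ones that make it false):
is always true.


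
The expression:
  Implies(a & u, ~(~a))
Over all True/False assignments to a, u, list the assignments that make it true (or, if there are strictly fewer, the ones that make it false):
is always true.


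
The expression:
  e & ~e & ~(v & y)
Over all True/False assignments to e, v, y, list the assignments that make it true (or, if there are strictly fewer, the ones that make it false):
is never true.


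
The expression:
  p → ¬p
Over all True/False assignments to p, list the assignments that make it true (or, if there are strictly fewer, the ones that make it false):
is true only for:
  p=False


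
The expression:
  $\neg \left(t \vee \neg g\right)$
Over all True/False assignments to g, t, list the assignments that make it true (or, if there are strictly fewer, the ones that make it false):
is true only for:
  g=True, t=False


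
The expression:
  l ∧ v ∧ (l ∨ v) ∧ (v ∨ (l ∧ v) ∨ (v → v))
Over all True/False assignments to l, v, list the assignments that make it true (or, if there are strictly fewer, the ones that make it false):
is true only for:
  l=True, v=True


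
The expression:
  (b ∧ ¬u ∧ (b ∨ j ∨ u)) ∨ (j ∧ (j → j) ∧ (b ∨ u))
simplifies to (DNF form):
(b ∧ ¬u) ∨ (j ∧ u)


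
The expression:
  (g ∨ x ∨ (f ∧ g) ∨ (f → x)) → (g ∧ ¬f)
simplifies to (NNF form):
(g ∧ ¬f) ∨ (f ∧ ¬g ∧ ¬x)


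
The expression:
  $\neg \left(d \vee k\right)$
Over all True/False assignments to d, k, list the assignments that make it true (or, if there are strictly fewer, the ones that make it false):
is true only for:
  d=False, k=False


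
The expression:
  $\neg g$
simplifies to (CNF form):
$\neg g$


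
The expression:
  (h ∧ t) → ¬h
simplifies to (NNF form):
¬h ∨ ¬t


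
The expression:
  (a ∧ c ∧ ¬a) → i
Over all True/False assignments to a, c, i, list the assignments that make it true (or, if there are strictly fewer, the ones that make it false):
is always true.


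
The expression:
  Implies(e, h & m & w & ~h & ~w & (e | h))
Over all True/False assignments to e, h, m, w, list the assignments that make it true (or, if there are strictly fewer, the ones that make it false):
is true only for:
  e=False, h=False, m=False, w=False;
  e=False, h=False, m=False, w=True;
  e=False, h=False, m=True, w=False;
  e=False, h=False, m=True, w=True;
  e=False, h=True, m=False, w=False;
  e=False, h=True, m=False, w=True;
  e=False, h=True, m=True, w=False;
  e=False, h=True, m=True, w=True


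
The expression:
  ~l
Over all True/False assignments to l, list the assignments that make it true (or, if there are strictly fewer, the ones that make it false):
is true only for:
  l=False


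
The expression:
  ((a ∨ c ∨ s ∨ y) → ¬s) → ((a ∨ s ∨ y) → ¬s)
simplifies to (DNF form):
True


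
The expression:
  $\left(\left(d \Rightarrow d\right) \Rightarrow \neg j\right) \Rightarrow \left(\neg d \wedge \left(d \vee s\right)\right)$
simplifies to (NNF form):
$j \vee \left(s \wedge \neg d\right)$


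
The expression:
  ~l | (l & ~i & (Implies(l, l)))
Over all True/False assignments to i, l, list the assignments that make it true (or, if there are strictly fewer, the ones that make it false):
is false only for:
  i=True, l=True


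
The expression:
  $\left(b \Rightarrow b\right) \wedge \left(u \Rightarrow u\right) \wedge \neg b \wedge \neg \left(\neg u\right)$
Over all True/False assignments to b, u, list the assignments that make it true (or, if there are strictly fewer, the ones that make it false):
is true only for:
  b=False, u=True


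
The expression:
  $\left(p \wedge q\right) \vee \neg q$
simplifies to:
$p \vee \neg q$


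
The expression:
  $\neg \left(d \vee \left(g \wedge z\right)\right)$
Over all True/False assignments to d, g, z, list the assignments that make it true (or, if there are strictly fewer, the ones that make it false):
is true only for:
  d=False, g=False, z=False;
  d=False, g=False, z=True;
  d=False, g=True, z=False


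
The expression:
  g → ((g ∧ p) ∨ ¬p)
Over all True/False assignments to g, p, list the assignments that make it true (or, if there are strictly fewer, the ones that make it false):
is always true.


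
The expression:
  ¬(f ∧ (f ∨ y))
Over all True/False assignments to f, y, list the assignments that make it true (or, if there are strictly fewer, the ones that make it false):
is true only for:
  f=False, y=False;
  f=False, y=True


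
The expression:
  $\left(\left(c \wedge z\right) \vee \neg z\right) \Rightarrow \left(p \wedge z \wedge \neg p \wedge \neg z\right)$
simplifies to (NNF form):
$z \wedge \neg c$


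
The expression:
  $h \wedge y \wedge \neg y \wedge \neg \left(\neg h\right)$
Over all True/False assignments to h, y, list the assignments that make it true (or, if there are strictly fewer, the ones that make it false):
is never true.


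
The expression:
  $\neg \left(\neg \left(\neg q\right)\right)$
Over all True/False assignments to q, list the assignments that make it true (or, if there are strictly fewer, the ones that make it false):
is true only for:
  q=False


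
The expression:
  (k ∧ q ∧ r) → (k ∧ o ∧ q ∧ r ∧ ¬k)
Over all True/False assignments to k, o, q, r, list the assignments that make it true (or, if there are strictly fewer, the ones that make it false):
is false only for:
  k=True, o=False, q=True, r=True;
  k=True, o=True, q=True, r=True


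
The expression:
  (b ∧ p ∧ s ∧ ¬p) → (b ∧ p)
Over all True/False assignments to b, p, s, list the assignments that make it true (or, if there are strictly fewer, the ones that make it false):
is always true.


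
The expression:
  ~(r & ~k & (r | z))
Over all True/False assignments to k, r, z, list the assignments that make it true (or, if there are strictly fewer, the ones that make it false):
is false only for:
  k=False, r=True, z=False;
  k=False, r=True, z=True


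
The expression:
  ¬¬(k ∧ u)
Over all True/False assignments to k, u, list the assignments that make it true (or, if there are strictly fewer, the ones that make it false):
is true only for:
  k=True, u=True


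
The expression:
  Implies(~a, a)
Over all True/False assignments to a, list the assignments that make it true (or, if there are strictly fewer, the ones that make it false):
is true only for:
  a=True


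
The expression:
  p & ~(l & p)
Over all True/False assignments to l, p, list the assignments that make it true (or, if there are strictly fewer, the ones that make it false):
is true only for:
  l=False, p=True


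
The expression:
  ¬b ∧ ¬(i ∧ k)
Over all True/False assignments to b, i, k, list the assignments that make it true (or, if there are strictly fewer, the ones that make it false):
is true only for:
  b=False, i=False, k=False;
  b=False, i=False, k=True;
  b=False, i=True, k=False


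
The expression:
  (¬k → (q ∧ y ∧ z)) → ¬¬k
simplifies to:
k ∨ ¬q ∨ ¬y ∨ ¬z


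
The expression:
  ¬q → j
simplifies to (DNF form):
j ∨ q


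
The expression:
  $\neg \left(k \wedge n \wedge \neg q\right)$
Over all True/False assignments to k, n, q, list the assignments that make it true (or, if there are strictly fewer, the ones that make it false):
is false only for:
  k=True, n=True, q=False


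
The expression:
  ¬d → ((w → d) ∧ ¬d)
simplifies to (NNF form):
d ∨ ¬w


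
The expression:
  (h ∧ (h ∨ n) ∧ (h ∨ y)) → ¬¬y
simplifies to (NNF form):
y ∨ ¬h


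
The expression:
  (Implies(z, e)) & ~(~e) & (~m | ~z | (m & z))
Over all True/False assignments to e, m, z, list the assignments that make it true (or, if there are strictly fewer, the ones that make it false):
is true only for:
  e=True, m=False, z=False;
  e=True, m=False, z=True;
  e=True, m=True, z=False;
  e=True, m=True, z=True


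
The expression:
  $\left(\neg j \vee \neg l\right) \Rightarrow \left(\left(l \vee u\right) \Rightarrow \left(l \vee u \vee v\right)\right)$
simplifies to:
$\text{True}$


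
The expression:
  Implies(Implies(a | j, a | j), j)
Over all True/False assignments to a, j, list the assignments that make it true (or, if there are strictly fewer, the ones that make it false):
is true only for:
  a=False, j=True;
  a=True, j=True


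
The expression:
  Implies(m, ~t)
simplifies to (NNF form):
~m | ~t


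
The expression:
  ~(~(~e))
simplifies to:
~e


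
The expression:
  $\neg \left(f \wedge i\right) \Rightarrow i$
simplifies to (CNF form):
$i$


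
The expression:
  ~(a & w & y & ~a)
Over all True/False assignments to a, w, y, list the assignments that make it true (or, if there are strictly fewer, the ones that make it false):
is always true.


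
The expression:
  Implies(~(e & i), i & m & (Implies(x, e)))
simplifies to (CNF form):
i & (e | m) & (e | ~x)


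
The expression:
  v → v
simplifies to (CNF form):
True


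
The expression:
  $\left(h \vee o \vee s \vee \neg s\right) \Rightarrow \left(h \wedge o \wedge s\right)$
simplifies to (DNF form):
$h \wedge o \wedge s$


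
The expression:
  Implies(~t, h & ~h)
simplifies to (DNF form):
t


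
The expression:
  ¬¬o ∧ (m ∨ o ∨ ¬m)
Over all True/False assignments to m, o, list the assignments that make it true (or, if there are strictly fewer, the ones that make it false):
is true only for:
  m=False, o=True;
  m=True, o=True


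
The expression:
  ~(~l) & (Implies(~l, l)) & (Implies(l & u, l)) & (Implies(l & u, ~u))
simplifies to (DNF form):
l & ~u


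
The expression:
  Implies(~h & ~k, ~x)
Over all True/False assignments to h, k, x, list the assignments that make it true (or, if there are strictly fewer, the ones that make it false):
is false only for:
  h=False, k=False, x=True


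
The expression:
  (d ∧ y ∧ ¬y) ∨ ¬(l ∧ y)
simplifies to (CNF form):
¬l ∨ ¬y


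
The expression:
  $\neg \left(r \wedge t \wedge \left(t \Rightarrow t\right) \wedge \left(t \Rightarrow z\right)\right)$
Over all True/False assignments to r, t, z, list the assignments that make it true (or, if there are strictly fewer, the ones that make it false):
is false only for:
  r=True, t=True, z=True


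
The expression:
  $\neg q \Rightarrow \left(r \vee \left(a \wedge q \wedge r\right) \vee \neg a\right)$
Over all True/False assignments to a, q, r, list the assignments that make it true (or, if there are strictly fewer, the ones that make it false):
is false only for:
  a=True, q=False, r=False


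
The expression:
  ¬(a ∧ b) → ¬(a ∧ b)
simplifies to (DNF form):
True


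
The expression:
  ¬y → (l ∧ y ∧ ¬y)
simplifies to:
y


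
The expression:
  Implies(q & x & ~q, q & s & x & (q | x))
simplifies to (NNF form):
True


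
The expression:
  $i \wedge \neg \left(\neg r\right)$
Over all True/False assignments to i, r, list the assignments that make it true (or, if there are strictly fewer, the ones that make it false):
is true only for:
  i=True, r=True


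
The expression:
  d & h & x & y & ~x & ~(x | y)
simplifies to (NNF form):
False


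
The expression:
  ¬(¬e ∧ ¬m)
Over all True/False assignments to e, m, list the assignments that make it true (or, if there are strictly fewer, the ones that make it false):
is false only for:
  e=False, m=False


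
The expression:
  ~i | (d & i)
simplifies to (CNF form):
d | ~i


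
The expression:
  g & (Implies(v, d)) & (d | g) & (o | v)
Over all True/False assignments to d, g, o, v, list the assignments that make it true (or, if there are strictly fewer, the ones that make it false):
is true only for:
  d=False, g=True, o=True, v=False;
  d=True, g=True, o=False, v=True;
  d=True, g=True, o=True, v=False;
  d=True, g=True, o=True, v=True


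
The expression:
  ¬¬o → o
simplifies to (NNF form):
True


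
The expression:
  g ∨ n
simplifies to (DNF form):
g ∨ n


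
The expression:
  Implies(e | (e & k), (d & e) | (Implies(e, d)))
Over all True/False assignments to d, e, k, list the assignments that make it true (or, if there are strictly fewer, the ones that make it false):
is false only for:
  d=False, e=True, k=False;
  d=False, e=True, k=True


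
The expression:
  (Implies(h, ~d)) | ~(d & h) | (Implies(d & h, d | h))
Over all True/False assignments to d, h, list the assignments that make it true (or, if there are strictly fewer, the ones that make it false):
is always true.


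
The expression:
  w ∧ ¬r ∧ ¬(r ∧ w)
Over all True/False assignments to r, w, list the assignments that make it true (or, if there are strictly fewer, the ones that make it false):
is true only for:
  r=False, w=True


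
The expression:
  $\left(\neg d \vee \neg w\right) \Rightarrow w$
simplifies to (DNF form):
$w$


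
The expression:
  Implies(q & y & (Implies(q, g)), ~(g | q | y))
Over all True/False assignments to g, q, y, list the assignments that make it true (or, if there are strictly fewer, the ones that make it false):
is false only for:
  g=True, q=True, y=True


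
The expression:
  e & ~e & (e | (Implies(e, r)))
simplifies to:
False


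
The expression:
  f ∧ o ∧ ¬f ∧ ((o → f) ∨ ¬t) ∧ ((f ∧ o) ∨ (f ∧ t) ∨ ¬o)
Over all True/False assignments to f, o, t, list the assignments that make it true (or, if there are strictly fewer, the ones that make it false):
is never true.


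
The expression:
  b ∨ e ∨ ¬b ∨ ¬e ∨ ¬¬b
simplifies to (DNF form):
True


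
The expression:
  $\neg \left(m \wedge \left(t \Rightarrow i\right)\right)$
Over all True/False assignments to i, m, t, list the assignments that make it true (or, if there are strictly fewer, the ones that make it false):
is false only for:
  i=False, m=True, t=False;
  i=True, m=True, t=False;
  i=True, m=True, t=True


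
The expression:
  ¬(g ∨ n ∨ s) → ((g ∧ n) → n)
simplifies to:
True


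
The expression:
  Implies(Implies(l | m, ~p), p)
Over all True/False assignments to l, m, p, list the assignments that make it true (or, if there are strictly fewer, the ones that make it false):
is true only for:
  l=False, m=False, p=True;
  l=False, m=True, p=True;
  l=True, m=False, p=True;
  l=True, m=True, p=True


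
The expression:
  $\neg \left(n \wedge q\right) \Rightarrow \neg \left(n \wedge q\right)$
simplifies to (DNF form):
$\text{True}$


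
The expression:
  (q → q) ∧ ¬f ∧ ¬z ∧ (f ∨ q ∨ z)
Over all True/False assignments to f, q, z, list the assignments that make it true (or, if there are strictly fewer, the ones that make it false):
is true only for:
  f=False, q=True, z=False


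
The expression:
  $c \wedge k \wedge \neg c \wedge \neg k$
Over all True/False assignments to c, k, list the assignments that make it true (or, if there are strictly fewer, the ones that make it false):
is never true.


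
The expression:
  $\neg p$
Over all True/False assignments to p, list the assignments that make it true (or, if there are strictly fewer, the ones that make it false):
is true only for:
  p=False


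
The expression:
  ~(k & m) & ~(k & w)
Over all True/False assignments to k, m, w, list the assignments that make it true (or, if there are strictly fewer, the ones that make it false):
is false only for:
  k=True, m=False, w=True;
  k=True, m=True, w=False;
  k=True, m=True, w=True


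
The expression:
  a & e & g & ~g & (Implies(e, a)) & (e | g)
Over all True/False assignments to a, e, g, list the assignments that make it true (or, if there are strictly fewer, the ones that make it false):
is never true.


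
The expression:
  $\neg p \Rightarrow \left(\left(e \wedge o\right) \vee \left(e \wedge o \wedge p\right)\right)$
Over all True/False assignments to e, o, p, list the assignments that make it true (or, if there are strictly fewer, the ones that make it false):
is false only for:
  e=False, o=False, p=False;
  e=False, o=True, p=False;
  e=True, o=False, p=False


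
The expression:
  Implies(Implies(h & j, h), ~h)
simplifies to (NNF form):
~h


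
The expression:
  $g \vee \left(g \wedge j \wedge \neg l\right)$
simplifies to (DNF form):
$g$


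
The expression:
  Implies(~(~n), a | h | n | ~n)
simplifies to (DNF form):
True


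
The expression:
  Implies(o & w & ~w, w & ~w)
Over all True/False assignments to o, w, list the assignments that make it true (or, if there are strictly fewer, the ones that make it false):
is always true.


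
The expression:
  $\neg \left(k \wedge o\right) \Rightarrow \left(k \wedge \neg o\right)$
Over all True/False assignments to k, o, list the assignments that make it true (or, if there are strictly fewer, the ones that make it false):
is true only for:
  k=True, o=False;
  k=True, o=True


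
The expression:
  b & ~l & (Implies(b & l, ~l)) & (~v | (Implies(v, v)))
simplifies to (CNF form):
b & ~l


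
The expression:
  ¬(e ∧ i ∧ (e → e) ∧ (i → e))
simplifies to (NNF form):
¬e ∨ ¬i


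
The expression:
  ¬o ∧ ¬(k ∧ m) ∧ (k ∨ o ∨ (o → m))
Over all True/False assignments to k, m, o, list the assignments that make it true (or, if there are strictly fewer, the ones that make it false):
is true only for:
  k=False, m=False, o=False;
  k=False, m=True, o=False;
  k=True, m=False, o=False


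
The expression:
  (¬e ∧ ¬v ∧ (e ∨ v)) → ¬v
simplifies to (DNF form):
True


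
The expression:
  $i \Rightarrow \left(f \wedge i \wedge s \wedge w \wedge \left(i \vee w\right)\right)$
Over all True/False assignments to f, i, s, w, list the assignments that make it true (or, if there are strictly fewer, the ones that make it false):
is false only for:
  f=False, i=True, s=False, w=False;
  f=False, i=True, s=False, w=True;
  f=False, i=True, s=True, w=False;
  f=False, i=True, s=True, w=True;
  f=True, i=True, s=False, w=False;
  f=True, i=True, s=False, w=True;
  f=True, i=True, s=True, w=False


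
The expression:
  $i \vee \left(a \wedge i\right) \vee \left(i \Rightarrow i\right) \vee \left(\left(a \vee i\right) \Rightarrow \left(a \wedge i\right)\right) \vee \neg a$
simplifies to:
$\text{True}$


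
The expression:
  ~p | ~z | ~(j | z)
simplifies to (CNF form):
~p | ~z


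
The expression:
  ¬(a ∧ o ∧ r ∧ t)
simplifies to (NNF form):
¬a ∨ ¬o ∨ ¬r ∨ ¬t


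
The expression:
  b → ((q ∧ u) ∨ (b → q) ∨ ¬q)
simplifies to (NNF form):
True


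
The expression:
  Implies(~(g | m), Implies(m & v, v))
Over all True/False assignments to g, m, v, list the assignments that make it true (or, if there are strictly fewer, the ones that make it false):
is always true.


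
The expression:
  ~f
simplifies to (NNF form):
~f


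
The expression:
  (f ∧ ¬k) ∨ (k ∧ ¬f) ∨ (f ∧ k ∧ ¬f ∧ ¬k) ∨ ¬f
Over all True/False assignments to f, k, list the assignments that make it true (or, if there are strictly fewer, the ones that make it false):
is false only for:
  f=True, k=True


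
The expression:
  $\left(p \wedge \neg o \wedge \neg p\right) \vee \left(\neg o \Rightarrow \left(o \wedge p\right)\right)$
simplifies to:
$o$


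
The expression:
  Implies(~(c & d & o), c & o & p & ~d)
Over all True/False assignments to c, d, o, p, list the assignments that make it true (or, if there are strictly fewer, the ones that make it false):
is true only for:
  c=True, d=False, o=True, p=True;
  c=True, d=True, o=True, p=False;
  c=True, d=True, o=True, p=True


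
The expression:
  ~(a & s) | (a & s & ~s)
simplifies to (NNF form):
~a | ~s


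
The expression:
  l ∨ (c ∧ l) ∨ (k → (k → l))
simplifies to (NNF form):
l ∨ ¬k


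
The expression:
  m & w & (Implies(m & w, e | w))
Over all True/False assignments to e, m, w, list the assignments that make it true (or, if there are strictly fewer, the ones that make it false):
is true only for:
  e=False, m=True, w=True;
  e=True, m=True, w=True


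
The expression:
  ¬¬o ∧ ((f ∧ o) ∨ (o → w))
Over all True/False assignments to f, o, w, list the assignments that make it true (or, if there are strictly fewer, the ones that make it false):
is true only for:
  f=False, o=True, w=True;
  f=True, o=True, w=False;
  f=True, o=True, w=True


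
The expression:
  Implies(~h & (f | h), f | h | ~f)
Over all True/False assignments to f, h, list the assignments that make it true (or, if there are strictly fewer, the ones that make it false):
is always true.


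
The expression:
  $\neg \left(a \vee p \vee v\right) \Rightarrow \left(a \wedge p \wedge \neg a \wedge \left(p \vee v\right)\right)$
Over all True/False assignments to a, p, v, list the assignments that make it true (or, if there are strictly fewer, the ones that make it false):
is false only for:
  a=False, p=False, v=False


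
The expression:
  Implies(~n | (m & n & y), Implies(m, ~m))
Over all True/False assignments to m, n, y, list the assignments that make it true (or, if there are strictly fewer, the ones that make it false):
is false only for:
  m=True, n=False, y=False;
  m=True, n=False, y=True;
  m=True, n=True, y=True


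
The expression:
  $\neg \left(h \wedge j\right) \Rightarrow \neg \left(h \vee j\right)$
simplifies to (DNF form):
$\left(h \wedge j\right) \vee \left(\neg h \wedge \neg j\right)$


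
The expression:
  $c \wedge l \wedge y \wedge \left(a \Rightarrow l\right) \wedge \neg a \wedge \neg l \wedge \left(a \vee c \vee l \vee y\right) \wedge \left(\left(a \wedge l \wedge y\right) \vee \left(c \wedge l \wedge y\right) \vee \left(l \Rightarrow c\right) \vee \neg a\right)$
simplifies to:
$\text{False}$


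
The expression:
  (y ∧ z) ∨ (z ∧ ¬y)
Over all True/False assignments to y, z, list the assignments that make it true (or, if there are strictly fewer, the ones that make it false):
is true only for:
  y=False, z=True;
  y=True, z=True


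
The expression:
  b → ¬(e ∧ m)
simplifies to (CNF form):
¬b ∨ ¬e ∨ ¬m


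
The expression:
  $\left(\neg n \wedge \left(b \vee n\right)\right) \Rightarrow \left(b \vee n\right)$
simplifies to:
$\text{True}$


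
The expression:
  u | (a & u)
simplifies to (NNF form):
u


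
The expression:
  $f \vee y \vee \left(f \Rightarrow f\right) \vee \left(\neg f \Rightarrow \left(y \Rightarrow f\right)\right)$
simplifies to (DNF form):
$\text{True}$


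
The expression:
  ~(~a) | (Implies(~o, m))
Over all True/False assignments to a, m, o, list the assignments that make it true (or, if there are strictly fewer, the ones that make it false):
is false only for:
  a=False, m=False, o=False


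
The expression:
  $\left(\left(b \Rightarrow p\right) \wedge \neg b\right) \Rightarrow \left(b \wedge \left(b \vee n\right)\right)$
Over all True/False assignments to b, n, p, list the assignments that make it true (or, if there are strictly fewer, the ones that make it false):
is true only for:
  b=True, n=False, p=False;
  b=True, n=False, p=True;
  b=True, n=True, p=False;
  b=True, n=True, p=True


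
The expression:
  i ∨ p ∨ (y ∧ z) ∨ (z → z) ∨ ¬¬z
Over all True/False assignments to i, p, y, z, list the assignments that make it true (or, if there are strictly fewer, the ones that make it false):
is always true.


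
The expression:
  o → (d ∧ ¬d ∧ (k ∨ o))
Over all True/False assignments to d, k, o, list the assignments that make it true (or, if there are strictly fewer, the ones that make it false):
is true only for:
  d=False, k=False, o=False;
  d=False, k=True, o=False;
  d=True, k=False, o=False;
  d=True, k=True, o=False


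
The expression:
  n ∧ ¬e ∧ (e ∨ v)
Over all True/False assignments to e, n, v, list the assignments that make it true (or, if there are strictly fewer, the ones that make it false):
is true only for:
  e=False, n=True, v=True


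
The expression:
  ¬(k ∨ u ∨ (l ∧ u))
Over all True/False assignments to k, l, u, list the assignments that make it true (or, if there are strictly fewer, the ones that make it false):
is true only for:
  k=False, l=False, u=False;
  k=False, l=True, u=False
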